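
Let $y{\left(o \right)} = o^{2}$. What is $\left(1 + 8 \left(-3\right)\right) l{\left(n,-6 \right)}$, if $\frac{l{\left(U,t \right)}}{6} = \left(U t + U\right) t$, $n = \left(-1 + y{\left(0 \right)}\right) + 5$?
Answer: $-16560$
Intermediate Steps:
$n = 4$ ($n = \left(-1 + 0^{2}\right) + 5 = \left(-1 + 0\right) + 5 = -1 + 5 = 4$)
$l{\left(U,t \right)} = 6 t \left(U + U t\right)$ ($l{\left(U,t \right)} = 6 \left(U t + U\right) t = 6 \left(U + U t\right) t = 6 t \left(U + U t\right)$)
$\left(1 + 8 \left(-3\right)\right) l{\left(n,-6 \right)} = \left(1 + 8 \left(-3\right)\right) 6 \cdot 4 \left(-6\right) \left(1 - 6\right) = \left(1 - 24\right) 6 \cdot 4 \left(-6\right) \left(-5\right) = \left(-23\right) 720 = -16560$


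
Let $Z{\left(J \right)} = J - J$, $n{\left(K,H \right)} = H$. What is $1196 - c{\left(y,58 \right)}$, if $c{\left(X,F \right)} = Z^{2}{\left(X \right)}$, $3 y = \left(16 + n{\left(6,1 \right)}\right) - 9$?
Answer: $1196$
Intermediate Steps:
$Z{\left(J \right)} = 0$
$y = \frac{8}{3}$ ($y = \frac{\left(16 + 1\right) - 9}{3} = \frac{17 - 9}{3} = \frac{1}{3} \cdot 8 = \frac{8}{3} \approx 2.6667$)
$c{\left(X,F \right)} = 0$ ($c{\left(X,F \right)} = 0^{2} = 0$)
$1196 - c{\left(y,58 \right)} = 1196 - 0 = 1196 + 0 = 1196$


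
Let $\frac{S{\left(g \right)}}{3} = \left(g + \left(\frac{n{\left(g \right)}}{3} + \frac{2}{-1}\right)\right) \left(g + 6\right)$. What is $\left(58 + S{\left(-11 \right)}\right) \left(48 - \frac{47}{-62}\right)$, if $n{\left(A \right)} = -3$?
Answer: $\frac{405082}{31} \approx 13067.0$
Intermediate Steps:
$S{\left(g \right)} = 3 \left(-3 + g\right) \left(6 + g\right)$ ($S{\left(g \right)} = 3 \left(g + \left(- \frac{3}{3} + \frac{2}{-1}\right)\right) \left(g + 6\right) = 3 \left(g + \left(\left(-3\right) \frac{1}{3} + 2 \left(-1\right)\right)\right) \left(6 + g\right) = 3 \left(g - 3\right) \left(6 + g\right) = 3 \left(-3 + g\right) \left(6 + g\right)$)
$\left(58 + S{\left(-11 \right)}\right) \left(48 - \frac{47}{-62}\right) = \left(58 + \left(-54 + 3 \left(-11\right)^{2} + 9 \left(-11\right)\right)\right) \left(48 - \frac{47}{-62}\right) = \left(58 - -210\right) \left(48 - - \frac{47}{62}\right) = \left(58 - -210\right) \left(48 + \frac{47}{62}\right) = \left(58 + 210\right) \frac{3023}{62} = 268 \cdot \frac{3023}{62} = \frac{405082}{31}$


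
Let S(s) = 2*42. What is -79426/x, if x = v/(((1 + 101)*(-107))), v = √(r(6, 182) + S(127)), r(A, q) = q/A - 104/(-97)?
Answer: 866855364*√9772653/33583 ≈ 8.0692e+7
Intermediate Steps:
S(s) = 84
r(A, q) = 104/97 + q/A (r(A, q) = q/A - 104*(-1/97) = q/A + 104/97 = 104/97 + q/A)
v = √9772653/291 (v = √((104/97 + 182/6) + 84) = √((104/97 + 182*(⅙)) + 84) = √((104/97 + 91/3) + 84) = √(9139/291 + 84) = √(33583/291) = √9772653/291 ≈ 10.743)
x = -√9772653/3175974 (x = (√9772653/291)/(((1 + 101)*(-107))) = (√9772653/291)/((102*(-107))) = (√9772653/291)/(-10914) = (√9772653/291)*(-1/10914) = -√9772653/3175974 ≈ -0.00098430)
-79426/x = -79426*(-10914*√9772653/33583) = -(-866855364)*√9772653/33583 = 866855364*√9772653/33583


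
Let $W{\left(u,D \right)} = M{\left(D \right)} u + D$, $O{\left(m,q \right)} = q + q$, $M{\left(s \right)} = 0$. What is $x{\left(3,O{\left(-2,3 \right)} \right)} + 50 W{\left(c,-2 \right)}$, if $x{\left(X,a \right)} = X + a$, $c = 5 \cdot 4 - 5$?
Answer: $-91$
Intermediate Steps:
$O{\left(m,q \right)} = 2 q$
$c = 15$ ($c = 20 - 5 = 15$)
$W{\left(u,D \right)} = D$ ($W{\left(u,D \right)} = 0 u + D = 0 + D = D$)
$x{\left(3,O{\left(-2,3 \right)} \right)} + 50 W{\left(c,-2 \right)} = \left(3 + 2 \cdot 3\right) + 50 \left(-2\right) = \left(3 + 6\right) - 100 = 9 - 100 = -91$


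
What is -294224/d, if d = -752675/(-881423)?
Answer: -37047971536/107525 ≈ -3.4455e+5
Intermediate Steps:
d = 752675/881423 (d = -752675*(-1/881423) = 752675/881423 ≈ 0.85393)
-294224/d = -294224/752675/881423 = -294224*881423/752675 = -37047971536/107525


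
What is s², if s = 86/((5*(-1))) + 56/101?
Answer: 70660836/255025 ≈ 277.07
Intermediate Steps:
s = -8406/505 (s = 86/(-5) + 56*(1/101) = 86*(-⅕) + 56/101 = -86/5 + 56/101 = -8406/505 ≈ -16.646)
s² = (-8406/505)² = 70660836/255025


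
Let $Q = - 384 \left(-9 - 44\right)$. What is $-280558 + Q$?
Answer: $-260206$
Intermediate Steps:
$Q = 20352$ ($Q = \left(-384\right) \left(-53\right) = 20352$)
$-280558 + Q = -280558 + 20352 = -260206$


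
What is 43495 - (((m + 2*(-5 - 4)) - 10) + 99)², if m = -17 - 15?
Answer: 41974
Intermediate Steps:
m = -32
43495 - (((m + 2*(-5 - 4)) - 10) + 99)² = 43495 - (((-32 + 2*(-5 - 4)) - 10) + 99)² = 43495 - (((-32 + 2*(-9)) - 10) + 99)² = 43495 - (((-32 - 18) - 10) + 99)² = 43495 - ((-50 - 10) + 99)² = 43495 - (-60 + 99)² = 43495 - 1*39² = 43495 - 1*1521 = 43495 - 1521 = 41974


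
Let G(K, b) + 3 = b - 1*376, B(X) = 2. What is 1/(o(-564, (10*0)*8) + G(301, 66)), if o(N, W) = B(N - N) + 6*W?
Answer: -1/311 ≈ -0.0032154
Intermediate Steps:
G(K, b) = -379 + b (G(K, b) = -3 + (b - 1*376) = -3 + (b - 376) = -3 + (-376 + b) = -379 + b)
o(N, W) = 2 + 6*W
1/(o(-564, (10*0)*8) + G(301, 66)) = 1/((2 + 6*((10*0)*8)) + (-379 + 66)) = 1/((2 + 6*(0*8)) - 313) = 1/((2 + 6*0) - 313) = 1/((2 + 0) - 313) = 1/(2 - 313) = 1/(-311) = -1/311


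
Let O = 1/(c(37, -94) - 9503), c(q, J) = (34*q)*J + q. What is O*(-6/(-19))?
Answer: -3/1213321 ≈ -2.4726e-6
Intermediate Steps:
c(q, J) = q + 34*J*q (c(q, J) = 34*J*q + q = q + 34*J*q)
O = -1/127718 (O = 1/(37*(1 + 34*(-94)) - 9503) = 1/(37*(1 - 3196) - 9503) = 1/(37*(-3195) - 9503) = 1/(-118215 - 9503) = 1/(-127718) = -1/127718 ≈ -7.8297e-6)
O*(-6/(-19)) = -(-3)/(63859*(-19)) = -(-3)*(-1)/(63859*19) = -1/127718*6/19 = -3/1213321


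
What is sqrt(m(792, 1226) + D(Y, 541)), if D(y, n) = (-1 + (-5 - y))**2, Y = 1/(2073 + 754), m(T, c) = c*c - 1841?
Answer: 2*sqrt(2999512818921)/2827 ≈ 1225.3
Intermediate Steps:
m(T, c) = -1841 + c**2 (m(T, c) = c**2 - 1841 = -1841 + c**2)
Y = 1/2827 ≈ 0.00035373
D(y, n) = (-6 - y)**2
sqrt(m(792, 1226) + D(Y, 541)) = sqrt((-1841 + 1226**2) + (6 + 1/2827)**2) = sqrt((-1841 + 1503076) + (16963/2827)**2) = sqrt(1501235 + 287743369/7991929) = sqrt(11998051275684/7991929) = 2*sqrt(2999512818921)/2827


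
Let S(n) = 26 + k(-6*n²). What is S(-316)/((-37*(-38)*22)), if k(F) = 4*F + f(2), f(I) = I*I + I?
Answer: -599128/7733 ≈ -77.477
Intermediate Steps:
f(I) = I + I² (f(I) = I² + I = I + I²)
k(F) = 6 + 4*F (k(F) = 4*F + 2*(1 + 2) = 4*F + 2*3 = 4*F + 6 = 6 + 4*F)
S(n) = 32 - 24*n² (S(n) = 26 + (6 + 4*(-6*n²)) = 26 + (6 - 24*n²) = 32 - 24*n²)
S(-316)/((-37*(-38)*22)) = (32 - 24*(-316)²)/((-37*(-38)*22)) = (32 - 24*99856)/((1406*22)) = (32 - 2396544)/30932 = -2396512*1/30932 = -599128/7733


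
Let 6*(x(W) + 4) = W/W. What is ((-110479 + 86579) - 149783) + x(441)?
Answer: -1042121/6 ≈ -1.7369e+5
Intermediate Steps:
x(W) = -23/6 (x(W) = -4 + (W/W)/6 = -4 + (⅙)*1 = -4 + ⅙ = -23/6)
((-110479 + 86579) - 149783) + x(441) = ((-110479 + 86579) - 149783) - 23/6 = (-23900 - 149783) - 23/6 = -173683 - 23/6 = -1042121/6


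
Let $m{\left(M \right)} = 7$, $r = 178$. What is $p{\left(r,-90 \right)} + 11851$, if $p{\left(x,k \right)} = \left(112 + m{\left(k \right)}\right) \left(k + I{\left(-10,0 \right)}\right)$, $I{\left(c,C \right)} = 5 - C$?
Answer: $1736$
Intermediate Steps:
$p{\left(x,k \right)} = 595 + 119 k$ ($p{\left(x,k \right)} = \left(112 + 7\right) \left(k + \left(5 - 0\right)\right) = 119 \left(k + \left(5 + 0\right)\right) = 119 \left(k + 5\right) = 119 \left(5 + k\right) = 595 + 119 k$)
$p{\left(r,-90 \right)} + 11851 = \left(595 + 119 \left(-90\right)\right) + 11851 = \left(595 - 10710\right) + 11851 = -10115 + 11851 = 1736$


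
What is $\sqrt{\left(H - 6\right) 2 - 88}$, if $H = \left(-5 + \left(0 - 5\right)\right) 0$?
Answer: $10 i \approx 10.0 i$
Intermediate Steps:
$H = 0$ ($H = \left(-5 - 5\right) 0 = \left(-10\right) 0 = 0$)
$\sqrt{\left(H - 6\right) 2 - 88} = \sqrt{\left(0 - 6\right) 2 - 88} = \sqrt{\left(-6\right) 2 - 88} = \sqrt{-12 - 88} = \sqrt{-100} = 10 i$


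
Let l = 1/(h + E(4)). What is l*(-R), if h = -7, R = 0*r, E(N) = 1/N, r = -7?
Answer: 0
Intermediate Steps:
R = 0 (R = 0*(-7) = 0)
l = -4/27 (l = 1/(-7 + 1/4) = 1/(-7 + ¼) = 1/(-27/4) = -4/27 ≈ -0.14815)
l*(-R) = -(-4)*0/27 = -4/27*0 = 0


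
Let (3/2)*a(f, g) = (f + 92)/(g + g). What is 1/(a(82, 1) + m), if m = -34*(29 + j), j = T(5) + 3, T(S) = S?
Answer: -1/1200 ≈ -0.00083333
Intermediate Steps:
a(f, g) = (92 + f)/(3*g) (a(f, g) = 2*((f + 92)/(g + g))/3 = 2*((92 + f)/((2*g)))/3 = 2*((92 + f)*(1/(2*g)))/3 = 2*((92 + f)/(2*g))/3 = (92 + f)/(3*g))
j = 8 (j = 5 + 3 = 8)
m = -1258 (m = -34*(29 + 8) = -34*37 = -1258)
1/(a(82, 1) + m) = 1/((1/3)*(92 + 82)/1 - 1258) = 1/((1/3)*1*174 - 1258) = 1/(58 - 1258) = 1/(-1200) = -1/1200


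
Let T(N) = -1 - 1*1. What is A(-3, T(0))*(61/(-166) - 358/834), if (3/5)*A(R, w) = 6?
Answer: -275755/34611 ≈ -7.9673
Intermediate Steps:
T(N) = -2 (T(N) = -1 - 1 = -2)
A(R, w) = 10 (A(R, w) = (5/3)*6 = 10)
A(-3, T(0))*(61/(-166) - 358/834) = 10*(61/(-166) - 358/834) = 10*(61*(-1/166) - 358*1/834) = 10*(-61/166 - 179/417) = 10*(-55151/69222) = -275755/34611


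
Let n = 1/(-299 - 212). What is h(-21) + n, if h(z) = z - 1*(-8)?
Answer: -6644/511 ≈ -13.002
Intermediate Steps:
h(z) = 8 + z (h(z) = z + 8 = 8 + z)
n = -1/511 (n = 1/(-511) = -1/511 ≈ -0.0019569)
h(-21) + n = (8 - 21) - 1/511 = -13 - 1/511 = -6644/511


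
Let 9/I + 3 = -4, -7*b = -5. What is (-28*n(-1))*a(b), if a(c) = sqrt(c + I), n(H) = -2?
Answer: 16*I*sqrt(7) ≈ 42.332*I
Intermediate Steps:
b = 5/7 (b = -1/7*(-5) = 5/7 ≈ 0.71429)
I = -9/7 (I = 9/(-3 - 4) = 9/(-7) = 9*(-1/7) = -9/7 ≈ -1.2857)
a(c) = sqrt(-9/7 + c) (a(c) = sqrt(c - 9/7) = sqrt(-9/7 + c))
(-28*n(-1))*a(b) = (-28*(-2))*(sqrt(-63 + 49*(5/7))/7) = 56*(sqrt(-63 + 35)/7) = 56*(sqrt(-28)/7) = 56*((2*I*sqrt(7))/7) = 56*(2*I*sqrt(7)/7) = 16*I*sqrt(7)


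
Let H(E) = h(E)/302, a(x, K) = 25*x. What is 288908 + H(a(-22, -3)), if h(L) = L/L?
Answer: 87250217/302 ≈ 2.8891e+5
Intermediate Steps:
h(L) = 1
H(E) = 1/302
288908 + H(a(-22, -3)) = 288908 + 1/302 = 87250217/302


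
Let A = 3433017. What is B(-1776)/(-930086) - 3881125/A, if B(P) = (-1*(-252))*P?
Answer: -1036663201183/1596500524731 ≈ -0.64933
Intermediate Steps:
B(P) = 252*P
B(-1776)/(-930086) - 3881125/A = (252*(-1776))/(-930086) - 3881125/3433017 = -447552*(-1/930086) - 3881125*1/3433017 = 223776/465043 - 3881125/3433017 = -1036663201183/1596500524731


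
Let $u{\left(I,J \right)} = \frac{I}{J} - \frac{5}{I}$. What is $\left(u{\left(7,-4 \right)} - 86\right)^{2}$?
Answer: $\frac{6135529}{784} \approx 7825.9$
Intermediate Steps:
$u{\left(I,J \right)} = - \frac{5}{I} + \frac{I}{J}$
$\left(u{\left(7,-4 \right)} - 86\right)^{2} = \left(\left(- \frac{5}{7} + \frac{7}{-4}\right) - 86\right)^{2} = \left(\left(\left(-5\right) \frac{1}{7} + 7 \left(- \frac{1}{4}\right)\right) - 86\right)^{2} = \left(\left(- \frac{5}{7} - \frac{7}{4}\right) - 86\right)^{2} = \left(- \frac{69}{28} - 86\right)^{2} = \left(- \frac{2477}{28}\right)^{2} = \frac{6135529}{784}$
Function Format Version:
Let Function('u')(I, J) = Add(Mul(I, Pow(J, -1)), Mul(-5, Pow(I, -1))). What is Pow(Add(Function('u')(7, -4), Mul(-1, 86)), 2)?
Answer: Rational(6135529, 784) ≈ 7825.9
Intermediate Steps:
Function('u')(I, J) = Add(Mul(-5, Pow(I, -1)), Mul(I, Pow(J, -1)))
Pow(Add(Function('u')(7, -4), Mul(-1, 86)), 2) = Pow(Add(Add(Mul(-5, Pow(7, -1)), Mul(7, Pow(-4, -1))), Mul(-1, 86)), 2) = Pow(Add(Add(Mul(-5, Rational(1, 7)), Mul(7, Rational(-1, 4))), -86), 2) = Pow(Add(Add(Rational(-5, 7), Rational(-7, 4)), -86), 2) = Pow(Add(Rational(-69, 28), -86), 2) = Pow(Rational(-2477, 28), 2) = Rational(6135529, 784)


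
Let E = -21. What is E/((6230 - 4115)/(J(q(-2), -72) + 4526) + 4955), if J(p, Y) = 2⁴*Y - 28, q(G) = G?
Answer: -70266/16581545 ≈ -0.0042376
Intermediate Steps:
J(p, Y) = -28 + 16*Y (J(p, Y) = 16*Y - 28 = -28 + 16*Y)
E/((6230 - 4115)/(J(q(-2), -72) + 4526) + 4955) = -21/((6230 - 4115)/((-28 + 16*(-72)) + 4526) + 4955) = -21/(2115/((-28 - 1152) + 4526) + 4955) = -21/(2115/(-1180 + 4526) + 4955) = -21/(2115/3346 + 4955) = -21/16581545/3346 = -21*3346/16581545 = -70266/16581545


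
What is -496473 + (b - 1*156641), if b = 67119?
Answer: -585995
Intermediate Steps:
-496473 + (b - 1*156641) = -496473 + (67119 - 1*156641) = -496473 + (67119 - 156641) = -496473 - 89522 = -585995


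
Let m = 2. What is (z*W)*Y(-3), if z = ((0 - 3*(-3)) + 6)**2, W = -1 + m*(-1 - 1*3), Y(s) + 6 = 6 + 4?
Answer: -8100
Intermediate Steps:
Y(s) = 4 (Y(s) = -6 + (6 + 4) = -6 + 10 = 4)
W = -9 (W = -1 + 2*(-1 - 1*3) = -1 + 2*(-1 - 3) = -1 + 2*(-4) = -1 - 8 = -9)
z = 225 (z = ((0 + 9) + 6)**2 = (9 + 6)**2 = 15**2 = 225)
(z*W)*Y(-3) = (225*(-9))*4 = -2025*4 = -8100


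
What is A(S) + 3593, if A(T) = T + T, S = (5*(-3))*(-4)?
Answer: 3713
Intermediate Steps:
S = 60 (S = -15*(-4) = 60)
A(T) = 2*T
A(S) + 3593 = 2*60 + 3593 = 120 + 3593 = 3713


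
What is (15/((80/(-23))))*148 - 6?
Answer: -2577/4 ≈ -644.25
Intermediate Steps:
(15/((80/(-23))))*148 - 6 = (15/((80*(-1/23))))*148 - 6 = (15/(-80/23))*148 - 6 = (15*(-23/80))*148 - 6 = -69/16*148 - 6 = -2553/4 - 6 = -2577/4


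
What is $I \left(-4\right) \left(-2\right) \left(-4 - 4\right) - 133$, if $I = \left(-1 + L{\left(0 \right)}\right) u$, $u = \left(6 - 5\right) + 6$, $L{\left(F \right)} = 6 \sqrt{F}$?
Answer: $315$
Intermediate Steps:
$u = 7$ ($u = 1 + 6 = 7$)
$I = -7$ ($I = \left(-1 + 6 \sqrt{0}\right) 7 = \left(-1 + 6 \cdot 0\right) 7 = \left(-1 + 0\right) 7 = \left(-1\right) 7 = -7$)
$I \left(-4\right) \left(-2\right) \left(-4 - 4\right) - 133 = - 7 \left(-4\right) \left(-2\right) \left(-4 - 4\right) - 133 = - 7 \cdot 8 \left(-8\right) - 133 = \left(-7\right) \left(-64\right) - 133 = 448 - 133 = 315$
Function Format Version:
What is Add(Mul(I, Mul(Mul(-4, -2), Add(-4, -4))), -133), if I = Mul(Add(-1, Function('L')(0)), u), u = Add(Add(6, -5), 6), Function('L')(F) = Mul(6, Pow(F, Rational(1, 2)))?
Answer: 315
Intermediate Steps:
u = 7 (u = Add(1, 6) = 7)
I = -7 (I = Mul(Add(-1, Mul(6, Pow(0, Rational(1, 2)))), 7) = Mul(Add(-1, Mul(6, 0)), 7) = Mul(Add(-1, 0), 7) = Mul(-1, 7) = -7)
Add(Mul(I, Mul(Mul(-4, -2), Add(-4, -4))), -133) = Add(Mul(-7, Mul(Mul(-4, -2), Add(-4, -4))), -133) = Add(Mul(-7, Mul(8, -8)), -133) = Add(Mul(-7, -64), -133) = Add(448, -133) = 315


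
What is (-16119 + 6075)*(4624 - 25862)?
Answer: 213314472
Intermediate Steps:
(-16119 + 6075)*(4624 - 25862) = -10044*(-21238) = 213314472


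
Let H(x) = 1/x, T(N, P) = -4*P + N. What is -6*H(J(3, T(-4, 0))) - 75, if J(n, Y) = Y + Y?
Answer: -297/4 ≈ -74.250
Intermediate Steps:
T(N, P) = N - 4*P
J(n, Y) = 2*Y
-6*H(J(3, T(-4, 0))) - 75 = -6*1/(2*(-4 - 4*0)) - 75 = -6*1/(2*(-4 + 0)) - 75 = -6/(2*(-4)) - 75 = -6/(-8) - 75 = -6*(-⅛) - 75 = ¾ - 75 = -297/4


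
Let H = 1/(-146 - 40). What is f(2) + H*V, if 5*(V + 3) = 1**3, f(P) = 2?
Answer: 937/465 ≈ 2.0151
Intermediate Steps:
V = -14/5 (V = -3 + (1/5)*1**3 = -3 + (1/5)*1 = -3 + 1/5 = -14/5 ≈ -2.8000)
H = -1/186 (H = 1/(-186) = -1/186 ≈ -0.0053763)
f(2) + H*V = 2 - 1/186*(-14/5) = 2 + 7/465 = 937/465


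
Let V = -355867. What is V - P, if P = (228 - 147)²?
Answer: -362428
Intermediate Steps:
P = 6561 (P = 81² = 6561)
V - P = -355867 - 1*6561 = -355867 - 6561 = -362428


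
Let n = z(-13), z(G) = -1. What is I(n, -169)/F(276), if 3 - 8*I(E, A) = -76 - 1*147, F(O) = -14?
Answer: -113/56 ≈ -2.0179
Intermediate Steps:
n = -1
I(E, A) = 113/4 (I(E, A) = 3/8 - (-76 - 1*147)/8 = 3/8 - (-76 - 147)/8 = 3/8 - 1/8*(-223) = 3/8 + 223/8 = 113/4)
I(n, -169)/F(276) = (113/4)/(-14) = (113/4)*(-1/14) = -113/56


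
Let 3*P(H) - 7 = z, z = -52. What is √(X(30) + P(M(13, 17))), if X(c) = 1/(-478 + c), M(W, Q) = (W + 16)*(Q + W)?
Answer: I*√47047/56 ≈ 3.8733*I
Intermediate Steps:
M(W, Q) = (16 + W)*(Q + W)
P(H) = -15 (P(H) = 7/3 + (⅓)*(-52) = 7/3 - 52/3 = -15)
√(X(30) + P(M(13, 17))) = √(1/(-478 + 30) - 15) = √(1/(-448) - 15) = √(-1/448 - 15) = √(-6721/448) = I*√47047/56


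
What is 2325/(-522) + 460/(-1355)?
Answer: -226033/47154 ≈ -4.7935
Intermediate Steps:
2325/(-522) + 460/(-1355) = 2325*(-1/522) + 460*(-1/1355) = -775/174 - 92/271 = -226033/47154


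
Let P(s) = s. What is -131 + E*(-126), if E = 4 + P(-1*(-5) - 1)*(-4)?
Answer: 1381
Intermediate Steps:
E = -12 (E = 4 + (-1*(-5) - 1)*(-4) = 4 + (5 - 1)*(-4) = 4 + 4*(-4) = 4 - 16 = -12)
-131 + E*(-126) = -131 - 12*(-126) = -131 + 1512 = 1381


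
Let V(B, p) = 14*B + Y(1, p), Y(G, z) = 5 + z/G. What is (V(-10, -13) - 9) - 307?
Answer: -464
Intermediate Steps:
V(B, p) = 5 + p + 14*B (V(B, p) = 14*B + (5 + p/1) = 14*B + (5 + p*1) = 14*B + (5 + p) = 5 + p + 14*B)
(V(-10, -13) - 9) - 307 = ((5 - 13 + 14*(-10)) - 9) - 307 = ((5 - 13 - 140) - 9) - 307 = (-148 - 9) - 307 = -157 - 307 = -464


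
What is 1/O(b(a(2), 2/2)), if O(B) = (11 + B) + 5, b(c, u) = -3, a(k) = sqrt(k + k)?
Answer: 1/13 ≈ 0.076923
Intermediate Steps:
a(k) = sqrt(2)*sqrt(k) (a(k) = sqrt(2*k) = sqrt(2)*sqrt(k))
O(B) = 16 + B
1/O(b(a(2), 2/2)) = 1/(16 - 3) = 1/13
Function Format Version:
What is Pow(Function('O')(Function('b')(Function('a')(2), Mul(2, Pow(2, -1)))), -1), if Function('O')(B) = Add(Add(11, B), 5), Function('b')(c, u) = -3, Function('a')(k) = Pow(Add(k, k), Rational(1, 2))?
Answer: Rational(1, 13) ≈ 0.076923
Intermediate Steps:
Function('a')(k) = Mul(Pow(2, Rational(1, 2)), Pow(k, Rational(1, 2))) (Function('a')(k) = Pow(Mul(2, k), Rational(1, 2)) = Mul(Pow(2, Rational(1, 2)), Pow(k, Rational(1, 2))))
Function('O')(B) = Add(16, B)
Pow(Function('O')(Function('b')(Function('a')(2), Mul(2, Pow(2, -1)))), -1) = Pow(Add(16, -3), -1) = Pow(13, -1) = Rational(1, 13)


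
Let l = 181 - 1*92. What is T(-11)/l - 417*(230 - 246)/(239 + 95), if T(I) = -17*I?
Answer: 328133/14863 ≈ 22.077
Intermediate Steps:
l = 89 (l = 181 - 92 = 89)
T(-11)/l - 417*(230 - 246)/(239 + 95) = -17*(-11)/89 - 417*(230 - 246)/(239 + 95) = 187*(1/89) - 417/(334/(-16)) = 187/89 - 417/(334*(-1/16)) = 187/89 - 417/(-167/8) = 187/89 - 417*(-8/167) = 187/89 + 3336/167 = 328133/14863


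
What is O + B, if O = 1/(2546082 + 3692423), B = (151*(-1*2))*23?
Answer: -43332655729/6238505 ≈ -6946.0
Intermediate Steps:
B = -6946 (B = (151*(-2))*23 = -302*23 = -6946)
O = 1/6238505 ≈ 1.6029e-7
O + B = 1/6238505 - 6946 = -43332655729/6238505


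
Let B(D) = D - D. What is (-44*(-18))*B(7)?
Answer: 0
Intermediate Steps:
B(D) = 0
(-44*(-18))*B(7) = -44*(-18)*0 = 792*0 = 0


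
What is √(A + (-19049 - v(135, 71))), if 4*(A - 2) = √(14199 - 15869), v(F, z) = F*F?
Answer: √(-149088 + I*√1670)/2 ≈ 0.026459 + 193.06*I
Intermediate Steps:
v(F, z) = F²
A = 2 + I*√1670/4 (A = 2 + √(14199 - 15869)/4 = 2 + √(-1670)/4 = 2 + (I*√1670)/4 = 2 + I*√1670/4 ≈ 2.0 + 10.216*I)
√(A + (-19049 - v(135, 71))) = √((2 + I*√1670/4) + (-19049 - 1*135²)) = √((2 + I*√1670/4) + (-19049 - 1*18225)) = √((2 + I*√1670/4) + (-19049 - 18225)) = √((2 + I*√1670/4) - 37274) = √(-37272 + I*√1670/4)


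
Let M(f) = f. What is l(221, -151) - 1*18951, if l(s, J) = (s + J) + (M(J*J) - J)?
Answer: 4071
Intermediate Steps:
l(s, J) = s + J**2 (l(s, J) = (s + J) + (J*J - J) = (J + s) + (J**2 - J) = s + J**2)
l(221, -151) - 1*18951 = (221 + (-151)**2) - 1*18951 = (221 + 22801) - 18951 = 23022 - 18951 = 4071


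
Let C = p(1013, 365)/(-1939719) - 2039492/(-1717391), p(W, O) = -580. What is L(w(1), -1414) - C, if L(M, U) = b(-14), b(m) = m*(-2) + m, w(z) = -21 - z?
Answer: 3283118913406/256250457933 ≈ 12.812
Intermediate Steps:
b(m) = -m (b(m) = -2*m + m = -m)
L(M, U) = 14 (L(M, U) = -1*(-14) = 14)
C = 304387497656/256250457933 (C = -580/(-1939719) - 2039492/(-1717391) = -580*(-1/1939719) - 2039492*(-1/1717391) = 580/1939719 + 156884/132107 = 304387497656/256250457933 ≈ 1.1879)
L(w(1), -1414) - C = 14 - 1*304387497656/256250457933 = 14 - 304387497656/256250457933 = 3283118913406/256250457933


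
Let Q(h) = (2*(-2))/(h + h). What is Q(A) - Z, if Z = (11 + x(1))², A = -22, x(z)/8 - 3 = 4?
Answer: -49378/11 ≈ -4488.9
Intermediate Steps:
x(z) = 56 (x(z) = 24 + 8*4 = 24 + 32 = 56)
Z = 4489 (Z = (11 + 56)² = 67² = 4489)
Q(h) = -2/h (Q(h) = -4*1/(2*h) = -2/h)
Q(A) - Z = -2/(-22) - 1*4489 = -2*(-1/22) - 4489 = 1/11 - 4489 = -49378/11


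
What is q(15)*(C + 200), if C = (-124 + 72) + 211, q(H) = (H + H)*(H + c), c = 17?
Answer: 344640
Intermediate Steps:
q(H) = 2*H*(17 + H) (q(H) = (H + H)*(H + 17) = (2*H)*(17 + H) = 2*H*(17 + H))
C = 159 (C = -52 + 211 = 159)
q(15)*(C + 200) = (2*15*(17 + 15))*(159 + 200) = (2*15*32)*359 = 960*359 = 344640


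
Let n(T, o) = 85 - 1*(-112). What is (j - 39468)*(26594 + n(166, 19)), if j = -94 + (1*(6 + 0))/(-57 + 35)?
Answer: -11659041335/11 ≈ -1.0599e+9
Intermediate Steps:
j = -1037/11 (j = -94 + (1*6)/(-22) = -94 + 6*(-1/22) = -94 - 3/11 = -1037/11 ≈ -94.273)
n(T, o) = 197 (n(T, o) = 85 + 112 = 197)
(j - 39468)*(26594 + n(166, 19)) = (-1037/11 - 39468)*(26594 + 197) = -435185/11*26791 = -11659041335/11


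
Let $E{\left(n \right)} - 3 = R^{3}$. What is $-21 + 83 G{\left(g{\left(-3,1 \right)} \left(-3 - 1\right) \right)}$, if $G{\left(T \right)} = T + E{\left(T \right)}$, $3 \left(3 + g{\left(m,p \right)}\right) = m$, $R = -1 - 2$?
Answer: $-685$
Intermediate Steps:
$R = -3$ ($R = -1 - 2 = -3$)
$g{\left(m,p \right)} = -3 + \frac{m}{3}$
$E{\left(n \right)} = -24$ ($E{\left(n \right)} = 3 + \left(-3\right)^{3} = 3 - 27 = -24$)
$G{\left(T \right)} = -24 + T$ ($G{\left(T \right)} = T - 24 = -24 + T$)
$-21 + 83 G{\left(g{\left(-3,1 \right)} \left(-3 - 1\right) \right)} = -21 + 83 \left(-24 + \left(-3 + \frac{1}{3} \left(-3\right)\right) \left(-3 - 1\right)\right) = -21 + 83 \left(-24 + \left(-3 - 1\right) \left(-4\right)\right) = -21 + 83 \left(-24 - -16\right) = -21 + 83 \left(-24 + 16\right) = -21 + 83 \left(-8\right) = -21 - 664 = -685$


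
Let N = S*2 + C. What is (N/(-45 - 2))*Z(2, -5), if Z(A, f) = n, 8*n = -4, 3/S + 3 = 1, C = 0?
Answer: -3/94 ≈ -0.031915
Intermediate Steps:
S = -3/2 (S = 3/(-3 + 1) = 3/(-2) = 3*(-½) = -3/2 ≈ -1.5000)
n = -½ (n = (⅛)*(-4) = -½ ≈ -0.50000)
N = -3 (N = -3/2*2 + 0 = -3 + 0 = -3)
Z(A, f) = -½
(N/(-45 - 2))*Z(2, -5) = -3/(-45 - 2)*(-½) = -3/(-47)*(-½) = -3*(-1/47)*(-½) = (3/47)*(-½) = -3/94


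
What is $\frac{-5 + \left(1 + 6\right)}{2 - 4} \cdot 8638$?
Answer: $-8638$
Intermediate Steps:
$\frac{-5 + \left(1 + 6\right)}{2 - 4} \cdot 8638 = \frac{-5 + 7}{-2} \cdot 8638 = 2 \left(- \frac{1}{2}\right) 8638 = \left(-1\right) 8638 = -8638$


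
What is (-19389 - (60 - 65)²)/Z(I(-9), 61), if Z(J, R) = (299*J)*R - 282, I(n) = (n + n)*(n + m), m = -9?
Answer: -9707/2954577 ≈ -0.0032854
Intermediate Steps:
I(n) = 2*n*(-9 + n) (I(n) = (n + n)*(n - 9) = (2*n)*(-9 + n) = 2*n*(-9 + n))
Z(J, R) = -282 + 299*J*R (Z(J, R) = 299*J*R - 282 = -282 + 299*J*R)
(-19389 - (60 - 65)²)/Z(I(-9), 61) = (-19389 - (60 - 65)²)/(-282 + 299*(2*(-9)*(-9 - 9))*61) = (-19389 - 1*(-5)²)/(-282 + 299*(2*(-9)*(-18))*61) = (-19389 - 1*25)/(-282 + 299*324*61) = (-19389 - 25)/(-282 + 5909436) = -19414/5909154 = -19414*1/5909154 = -9707/2954577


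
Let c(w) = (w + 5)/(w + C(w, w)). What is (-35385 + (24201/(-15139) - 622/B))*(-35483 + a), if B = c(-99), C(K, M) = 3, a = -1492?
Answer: 947695969466100/711533 ≈ 1.3319e+9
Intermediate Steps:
c(w) = (5 + w)/(3 + w) (c(w) = (w + 5)/(w + 3) = (5 + w)/(3 + w))
B = 47/48 (B = (5 - 99)/(3 - 99) = -94/(-96) = -1/96*(-94) = 47/48 ≈ 0.97917)
(-35385 + (24201/(-15139) - 622/B))*(-35483 + a) = (-35385 + (24201/(-15139) - 622/47/48))*(-35483 - 1492) = (-35385 + (24201*(-1/15139) - 622*48/47))*(-36975) = (-35385 + (-24201/15139 - 29856/47))*(-36975) = (-35385 - 453127431/711533)*(-36975) = -25630722636/711533*(-36975) = 947695969466100/711533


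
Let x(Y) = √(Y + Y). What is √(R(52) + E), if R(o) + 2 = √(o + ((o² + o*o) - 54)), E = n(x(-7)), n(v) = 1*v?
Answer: √(-2 + √5406 + I*√14) ≈ 8.4602 + 0.2211*I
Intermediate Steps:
x(Y) = √2*√Y (x(Y) = √(2*Y) = √2*√Y)
n(v) = v
E = I*√14 (E = √2*√(-7) = √2*(I*√7) = I*√14 ≈ 3.7417*I)
R(o) = -2 + √(-54 + o + 2*o²) (R(o) = -2 + √(o + ((o² + o*o) - 54)) = -2 + √(o + ((o² + o²) - 54)) = -2 + √(o + (2*o² - 54)) = -2 + √(o + (-54 + 2*o²)) = -2 + √(-54 + o + 2*o²))
√(R(52) + E) = √((-2 + √(-54 + 52 + 2*52²)) + I*√14) = √((-2 + √(-54 + 52 + 2*2704)) + I*√14) = √((-2 + √(-54 + 52 + 5408)) + I*√14) = √((-2 + √5406) + I*√14) = √(-2 + √5406 + I*√14)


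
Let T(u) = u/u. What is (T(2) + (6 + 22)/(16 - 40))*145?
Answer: -145/6 ≈ -24.167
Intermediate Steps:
T(u) = 1
(T(2) + (6 + 22)/(16 - 40))*145 = (1 + (6 + 22)/(16 - 40))*145 = (1 + 28/(-24))*145 = (1 + 28*(-1/24))*145 = (1 - 7/6)*145 = -⅙*145 = -145/6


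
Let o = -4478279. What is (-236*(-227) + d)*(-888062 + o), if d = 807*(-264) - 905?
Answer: 860659135921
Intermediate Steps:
d = -213953 (d = -213048 - 905 = -213953)
(-236*(-227) + d)*(-888062 + o) = (-236*(-227) - 213953)*(-888062 - 4478279) = (53572 - 213953)*(-5366341) = -160381*(-5366341) = 860659135921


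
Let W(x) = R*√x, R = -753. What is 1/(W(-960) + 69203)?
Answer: 69203/5333383849 + 6024*I*√15/5333383849 ≈ 1.2975e-5 + 4.3745e-6*I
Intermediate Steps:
W(x) = -753*√x
1/(W(-960) + 69203) = 1/(-6024*I*√15 + 69203) = 1/(69203 - 6024*I*√15)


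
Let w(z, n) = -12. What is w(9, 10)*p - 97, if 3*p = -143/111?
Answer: -10195/111 ≈ -91.847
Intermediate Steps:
p = -143/333 (p = (-143/111)/3 = (-143*1/111)/3 = (⅓)*(-143/111) = -143/333 ≈ -0.42943)
w(9, 10)*p - 97 = -12*(-143/333) - 97 = 572/111 - 97 = -10195/111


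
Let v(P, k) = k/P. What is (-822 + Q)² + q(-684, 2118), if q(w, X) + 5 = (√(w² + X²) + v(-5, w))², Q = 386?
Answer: 129064631/25 + 8208*√137605/5 ≈ 5.7715e+6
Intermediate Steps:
q(w, X) = -5 + (√(X² + w²) - w/5)² (q(w, X) = -5 + (√(w² + X²) + w/(-5))² = -5 + (√(X² + w²) + w*(-⅕))² = -5 + (√(X² + w²) - w/5)²)
(-822 + Q)² + q(-684, 2118) = (-822 + 386)² + (-5 + (-1*(-684) + 5*√(2118² + (-684)²))²/25) = (-436)² + (-5 + (684 + 5*√(4485924 + 467856))²/25) = 190096 + (-5 + (684 + 5*√4953780)²/25) = 190096 + (-5 + (684 + 5*(6*√137605))²/25) = 190096 + (-5 + (684 + 30*√137605)²/25) = 190091 + (684 + 30*√137605)²/25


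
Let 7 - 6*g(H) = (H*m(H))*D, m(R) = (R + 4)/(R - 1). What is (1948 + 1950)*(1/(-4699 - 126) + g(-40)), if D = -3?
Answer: -37926508979/593475 ≈ -63906.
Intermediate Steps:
m(R) = (4 + R)/(-1 + R)
g(H) = 7/6 + H*(4 + H)/(2*(-1 + H)) (g(H) = 7/6 - H*((4 + H)/(-1 + H))*(-3)/6 = 7/6 - H*(4 + H)/(-1 + H)*(-3)/6 = 7/6 - (-1)*H*(4 + H)/(2*(-1 + H)) = 7/6 + H*(4 + H)/(2*(-1 + H)))
(1948 + 1950)*(1/(-4699 - 126) + g(-40)) = (1948 + 1950)*(1/(-4699 - 126) + (-7 + 3*(-40)² + 19*(-40))/(6*(-1 - 40))) = 3898*(1/(-4825) + (⅙)*(-7 + 3*1600 - 760)/(-41)) = 3898*(-1/4825 + (⅙)*(-1/41)*(-7 + 4800 - 760)) = 3898*(-1/4825 + (⅙)*(-1/41)*4033) = 3898*(-1/4825 - 4033/246) = 3898*(-19459471/1186950) = -37926508979/593475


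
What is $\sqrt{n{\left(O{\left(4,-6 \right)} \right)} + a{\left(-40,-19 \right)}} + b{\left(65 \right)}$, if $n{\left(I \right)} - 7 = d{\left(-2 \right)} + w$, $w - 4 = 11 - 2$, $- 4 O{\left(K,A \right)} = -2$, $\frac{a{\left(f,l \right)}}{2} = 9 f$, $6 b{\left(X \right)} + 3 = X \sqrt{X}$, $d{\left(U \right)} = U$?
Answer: $- \frac{1}{2} + \frac{65 \sqrt{65}}{6} + 3 i \sqrt{78} \approx 86.841 + 26.495 i$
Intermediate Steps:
$b{\left(X \right)} = - \frac{1}{2} + \frac{X^{\frac{3}{2}}}{6}$ ($b{\left(X \right)} = - \frac{1}{2} + \frac{X \sqrt{X}}{6} = - \frac{1}{2} + \frac{X^{\frac{3}{2}}}{6}$)
$a{\left(f,l \right)} = 18 f$ ($a{\left(f,l \right)} = 2 \cdot 9 f = 18 f$)
$O{\left(K,A \right)} = \frac{1}{2}$ ($O{\left(K,A \right)} = \left(- \frac{1}{4}\right) \left(-2\right) = \frac{1}{2}$)
$w = 13$ ($w = 4 + \left(11 - 2\right) = 4 + 9 = 13$)
$n{\left(I \right)} = 18$ ($n{\left(I \right)} = 7 + \left(-2 + 13\right) = 7 + 11 = 18$)
$\sqrt{n{\left(O{\left(4,-6 \right)} \right)} + a{\left(-40,-19 \right)}} + b{\left(65 \right)} = \sqrt{18 + 18 \left(-40\right)} - \left(\frac{1}{2} - \frac{65^{\frac{3}{2}}}{6}\right) = \sqrt{18 - 720} - \left(\frac{1}{2} - \frac{65 \sqrt{65}}{6}\right) = \sqrt{-702} - \left(\frac{1}{2} - \frac{65 \sqrt{65}}{6}\right) = 3 i \sqrt{78} - \left(\frac{1}{2} - \frac{65 \sqrt{65}}{6}\right) = - \frac{1}{2} + \frac{65 \sqrt{65}}{6} + 3 i \sqrt{78}$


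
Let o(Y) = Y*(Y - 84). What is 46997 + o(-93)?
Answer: 63458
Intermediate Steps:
o(Y) = Y*(-84 + Y)
46997 + o(-93) = 46997 - 93*(-84 - 93) = 46997 - 93*(-177) = 46997 + 16461 = 63458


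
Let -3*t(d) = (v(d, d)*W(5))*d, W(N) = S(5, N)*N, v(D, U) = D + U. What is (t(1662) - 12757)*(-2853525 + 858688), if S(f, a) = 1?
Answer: 18392869916369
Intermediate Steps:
W(N) = N (W(N) = 1*N = N)
t(d) = -10*d²/3 (t(d) = -(d + d)*5*d/3 = -(2*d)*5*d/3 = -10*d*d/3 = -10*d²/3)
(t(1662) - 12757)*(-2853525 + 858688) = (-10/3*1662² - 12757)*(-2853525 + 858688) = (-10/3*2762244 - 12757)*(-1994837) = (-9207480 - 12757)*(-1994837) = -9220237*(-1994837) = 18392869916369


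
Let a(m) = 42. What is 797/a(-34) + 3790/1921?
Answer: 1690217/80682 ≈ 20.949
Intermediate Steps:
797/a(-34) + 3790/1921 = 797/42 + 3790/1921 = 1690217/80682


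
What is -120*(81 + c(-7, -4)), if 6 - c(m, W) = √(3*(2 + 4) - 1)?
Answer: -10440 + 120*√17 ≈ -9945.2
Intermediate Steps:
c(m, W) = 6 - √17 (c(m, W) = 6 - √(3*(2 + 4) - 1) = 6 - √(3*6 - 1) = 6 - √(18 - 1) = 6 - √17)
-120*(81 + c(-7, -4)) = -120*(81 + (6 - √17)) = -120*(87 - √17) = -10440 + 120*√17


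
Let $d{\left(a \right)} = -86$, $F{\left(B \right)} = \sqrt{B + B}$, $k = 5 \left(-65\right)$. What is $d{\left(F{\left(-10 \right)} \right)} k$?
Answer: $27950$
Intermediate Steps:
$k = -325$
$F{\left(B \right)} = \sqrt{2} \sqrt{B}$ ($F{\left(B \right)} = \sqrt{2 B} = \sqrt{2} \sqrt{B}$)
$d{\left(F{\left(-10 \right)} \right)} k = \left(-86\right) \left(-325\right) = 27950$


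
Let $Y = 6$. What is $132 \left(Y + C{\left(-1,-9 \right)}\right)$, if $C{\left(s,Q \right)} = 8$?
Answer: $1848$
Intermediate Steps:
$132 \left(Y + C{\left(-1,-9 \right)}\right) = 132 \left(6 + 8\right) = 132 \cdot 14 = 1848$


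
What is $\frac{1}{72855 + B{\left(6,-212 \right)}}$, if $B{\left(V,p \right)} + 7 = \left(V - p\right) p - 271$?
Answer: $\frac{1}{26361} \approx 3.7935 \cdot 10^{-5}$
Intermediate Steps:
$B{\left(V,p \right)} = -278 + p \left(V - p\right)$ ($B{\left(V,p \right)} = -7 + \left(\left(V - p\right) p - 271\right) = -7 + \left(p \left(V - p\right) - 271\right) = -7 + \left(-271 + p \left(V - p\right)\right) = -278 + p \left(V - p\right)$)
$\frac{1}{72855 + B{\left(6,-212 \right)}} = \frac{1}{72855 - 46494} = \frac{1}{26361}$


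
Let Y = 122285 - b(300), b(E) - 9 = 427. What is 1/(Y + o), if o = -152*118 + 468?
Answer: 1/104381 ≈ 9.5803e-6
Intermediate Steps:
b(E) = 436 (b(E) = 9 + 427 = 436)
o = -17468 (o = -17936 + 468 = -17468)
Y = 121849 (Y = 122285 - 1*436 = 122285 - 436 = 121849)
1/(Y + o) = 1/(121849 - 17468) = 1/104381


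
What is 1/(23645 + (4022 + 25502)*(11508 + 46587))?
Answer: 1/1715220425 ≈ 5.8302e-10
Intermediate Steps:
1/(23645 + (4022 + 25502)*(11508 + 46587)) = 1/(23645 + 29524*58095) = 1/(23645 + 1715196780) = 1/1715220425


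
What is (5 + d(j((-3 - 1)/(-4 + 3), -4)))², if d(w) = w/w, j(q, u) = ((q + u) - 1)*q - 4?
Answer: 36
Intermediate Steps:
j(q, u) = -4 + q*(-1 + q + u) (j(q, u) = (-1 + q + u)*q - 4 = q*(-1 + q + u) - 4 = -4 + q*(-1 + q + u))
d(w) = 1
(5 + d(j((-3 - 1)/(-4 + 3), -4)))² = (5 + 1)² = 6² = 36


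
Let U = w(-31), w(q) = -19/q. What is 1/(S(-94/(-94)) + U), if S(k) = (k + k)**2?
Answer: 31/143 ≈ 0.21678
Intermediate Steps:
S(k) = 4*k**2 (S(k) = (2*k)**2 = 4*k**2)
U = 19/31 (U = -19/(-31) = -19*(-1/31) = 19/31 ≈ 0.61290)
1/(S(-94/(-94)) + U) = 1/(4*(-94/(-94))**2 + 19/31) = 1/(4*(-94*(-1/94))**2 + 19/31) = 1/(4*1**2 + 19/31) = 1/(4*1 + 19/31) = 1/(4 + 19/31) = 1/(143/31) = 31/143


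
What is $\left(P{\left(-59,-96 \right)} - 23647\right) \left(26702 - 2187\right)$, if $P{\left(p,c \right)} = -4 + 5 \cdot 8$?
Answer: $-578823665$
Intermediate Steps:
$P{\left(p,c \right)} = 36$ ($P{\left(p,c \right)} = -4 + 40 = 36$)
$\left(P{\left(-59,-96 \right)} - 23647\right) \left(26702 - 2187\right) = \left(36 - 23647\right) \left(26702 - 2187\right) = \left(-23611\right) 24515 = -578823665$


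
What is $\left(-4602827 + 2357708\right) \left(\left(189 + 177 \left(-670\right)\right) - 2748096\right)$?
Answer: $6435626878143$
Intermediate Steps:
$\left(-4602827 + 2357708\right) \left(\left(189 + 177 \left(-670\right)\right) - 2748096\right) = - 2245119 \left(\left(189 - 118590\right) - 2748096\right) = - 2245119 \left(-118401 - 2748096\right) = \left(-2245119\right) \left(-2866497\right) = 6435626878143$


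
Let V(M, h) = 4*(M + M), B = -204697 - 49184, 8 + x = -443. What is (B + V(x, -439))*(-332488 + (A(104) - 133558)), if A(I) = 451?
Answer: 119885590955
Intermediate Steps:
x = -451 (x = -8 - 443 = -451)
B = -253881
V(M, h) = 8*M (V(M, h) = 4*(2*M) = 8*M)
(B + V(x, -439))*(-332488 + (A(104) - 133558)) = (-253881 + 8*(-451))*(-332488 + (451 - 133558)) = (-253881 - 3608)*(-332488 - 133107) = -257489*(-465595) = 119885590955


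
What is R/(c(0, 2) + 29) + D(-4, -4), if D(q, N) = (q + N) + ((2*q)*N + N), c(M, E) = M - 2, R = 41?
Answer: 581/27 ≈ 21.519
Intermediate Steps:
c(M, E) = -2 + M
D(q, N) = q + 2*N + 2*N*q (D(q, N) = (N + q) + (2*N*q + N) = (N + q) + (N + 2*N*q) = q + 2*N + 2*N*q)
R/(c(0, 2) + 29) + D(-4, -4) = 41/((-2 + 0) + 29) + (-4 + 2*(-4) + 2*(-4)*(-4)) = 41/(-2 + 29) + (-4 - 8 + 32) = 41/27 + 20 = 581/27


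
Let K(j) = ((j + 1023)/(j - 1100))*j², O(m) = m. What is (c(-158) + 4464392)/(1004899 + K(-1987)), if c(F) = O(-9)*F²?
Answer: 13088003292/6908158129 ≈ 1.8946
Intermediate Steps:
c(F) = -9*F²
K(j) = j²*(1023 + j)/(-1100 + j) (K(j) = ((1023 + j)/(-1100 + j))*j² = j²*(1023 + j)/(-1100 + j))
(c(-158) + 4464392)/(1004899 + K(-1987)) = (-9*(-158)² + 4464392)/(1004899 + (-1987)²*(1023 - 1987)/(-1100 - 1987)) = (-9*24964 + 4464392)/(1004899 + 3948169*(-964)/(-3087)) = (-224676 + 4464392)/(1004899 + 3948169*(-1/3087)*(-964)) = 4239716/(1004899 + 3806034916/3087) = 4239716/(6908158129/3087) = 4239716*(3087/6908158129) = 13088003292/6908158129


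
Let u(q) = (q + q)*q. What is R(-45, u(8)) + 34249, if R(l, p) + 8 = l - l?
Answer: 34241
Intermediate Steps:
u(q) = 2*q**2 (u(q) = (2*q)*q = 2*q**2)
R(l, p) = -8 (R(l, p) = -8 + (l - l) = -8 + 0 = -8)
R(-45, u(8)) + 34249 = -8 + 34249 = 34241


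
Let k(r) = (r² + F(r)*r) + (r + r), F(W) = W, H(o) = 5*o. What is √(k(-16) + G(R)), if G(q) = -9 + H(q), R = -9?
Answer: √426 ≈ 20.640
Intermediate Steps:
k(r) = 2*r + 2*r² (k(r) = (r² + r*r) + (r + r) = (r² + r²) + 2*r = 2*r² + 2*r = 2*r + 2*r²)
G(q) = -9 + 5*q
√(k(-16) + G(R)) = √(2*(-16)*(1 - 16) + (-9 + 5*(-9))) = √(2*(-16)*(-15) + (-9 - 45)) = √(480 - 54) = √426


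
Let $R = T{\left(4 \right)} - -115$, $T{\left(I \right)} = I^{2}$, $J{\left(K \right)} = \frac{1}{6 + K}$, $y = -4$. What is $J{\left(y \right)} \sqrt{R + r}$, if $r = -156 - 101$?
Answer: $\frac{3 i \sqrt{14}}{2} \approx 5.6125 i$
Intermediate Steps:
$r = -257$
$R = 131$ ($R = 4^{2} - -115 = 16 + 115 = 131$)
$J{\left(y \right)} \sqrt{R + r} = \frac{\sqrt{131 - 257}}{6 - 4} = \frac{\sqrt{-126}}{2} = \frac{3 i \sqrt{14}}{2}$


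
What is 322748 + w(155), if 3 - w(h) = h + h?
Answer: 322441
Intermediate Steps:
w(h) = 3 - 2*h (w(h) = 3 - (h + h) = 3 - 2*h)
322748 + w(155) = 322748 + (3 - 2*155) = 322748 + (3 - 310) = 322748 - 307 = 322441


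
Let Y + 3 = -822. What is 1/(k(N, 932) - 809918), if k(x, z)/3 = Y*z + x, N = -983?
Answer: -1/3119567 ≈ -3.2056e-7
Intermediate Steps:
Y = -825 (Y = -3 - 822 = -825)
k(x, z) = -2475*z + 3*x (k(x, z) = 3*(-825*z + x) = 3*(x - 825*z) = -2475*z + 3*x)
1/(k(N, 932) - 809918) = 1/((-2475*932 + 3*(-983)) - 809918) = 1/((-2306700 - 2949) - 809918) = 1/(-2309649 - 809918) = 1/(-3119567) = -1/3119567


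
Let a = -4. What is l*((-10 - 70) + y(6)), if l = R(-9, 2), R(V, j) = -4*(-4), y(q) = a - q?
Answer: -1440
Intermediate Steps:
y(q) = -4 - q
R(V, j) = 16
l = 16
l*((-10 - 70) + y(6)) = 16*((-10 - 70) + (-4 - 1*6)) = 16*(-80 + (-4 - 6)) = 16*(-80 - 10) = 16*(-90) = -1440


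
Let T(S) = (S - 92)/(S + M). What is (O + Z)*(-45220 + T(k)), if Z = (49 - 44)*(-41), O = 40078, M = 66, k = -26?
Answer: -36063493707/20 ≈ -1.8032e+9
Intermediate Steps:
T(S) = (-92 + S)/(66 + S) (T(S) = (S - 92)/(S + 66) = (-92 + S)/(66 + S))
Z = -205 (Z = 5*(-41) = -205)
(O + Z)*(-45220 + T(k)) = (40078 - 205)*(-45220 + (-92 - 26)/(66 - 26)) = 39873*(-45220 - 118/40) = 39873*(-45220 + (1/40)*(-118)) = 39873*(-45220 - 59/20) = 39873*(-904459/20) = -36063493707/20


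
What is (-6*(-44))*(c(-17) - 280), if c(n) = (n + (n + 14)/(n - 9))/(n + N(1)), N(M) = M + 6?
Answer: -4775826/65 ≈ -73474.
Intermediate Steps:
N(M) = 6 + M
c(n) = (n + (14 + n)/(-9 + n))/(7 + n) (c(n) = (n + (n + 14)/(n - 9))/(n + (6 + 1)) = (n + (14 + n)/(-9 + n))/(n + 7) = (n + (14 + n)/(-9 + n))/(7 + n))
(-6*(-44))*(c(-17) - 280) = (-6*(-44))*((14 + (-17)² - 8*(-17))/(-63 + (-17)² - 2*(-17)) - 280) = 264*((14 + 289 + 136)/(-63 + 289 + 34) - 280) = 264*(439/260 - 280) = 264*(-72361/260) = -4775826/65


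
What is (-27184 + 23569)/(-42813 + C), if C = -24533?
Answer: 3615/67346 ≈ 0.053678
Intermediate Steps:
(-27184 + 23569)/(-42813 + C) = (-27184 + 23569)/(-42813 - 24533) = -3615/(-67346) = -3615*(-1/67346) = 3615/67346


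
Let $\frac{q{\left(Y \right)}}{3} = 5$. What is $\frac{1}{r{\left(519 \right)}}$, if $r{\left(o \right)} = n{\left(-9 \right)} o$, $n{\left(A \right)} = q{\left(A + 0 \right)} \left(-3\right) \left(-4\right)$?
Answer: $\frac{1}{93420} \approx 1.0704 \cdot 10^{-5}$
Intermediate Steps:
$q{\left(Y \right)} = 15$ ($q{\left(Y \right)} = 3 \cdot 5 = 15$)
$n{\left(A \right)} = 180$ ($n{\left(A \right)} = 15 \left(-3\right) \left(-4\right) = \left(-45\right) \left(-4\right) = 180$)
$r{\left(o \right)} = 180 o$
$\frac{1}{r{\left(519 \right)}} = \frac{1}{180 \cdot 519} = \frac{1}{93420}$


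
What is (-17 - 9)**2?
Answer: 676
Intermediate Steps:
(-17 - 9)**2 = (-26)**2 = 676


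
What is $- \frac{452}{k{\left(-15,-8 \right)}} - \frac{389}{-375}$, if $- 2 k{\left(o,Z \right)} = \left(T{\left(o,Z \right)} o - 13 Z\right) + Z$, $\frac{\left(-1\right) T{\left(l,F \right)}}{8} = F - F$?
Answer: $\frac{5227}{500} \approx 10.454$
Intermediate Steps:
$T{\left(l,F \right)} = 0$ ($T{\left(l,F \right)} = - 8 \left(F - F\right) = \left(-8\right) 0 = 0$)
$k{\left(o,Z \right)} = 6 Z$ ($k{\left(o,Z \right)} = - \frac{\left(0 o - 13 Z\right) + Z}{2} = - \frac{\left(0 - 13 Z\right) + Z}{2} = - \frac{- 13 Z + Z}{2} = - \frac{\left(-12\right) Z}{2} = 6 Z$)
$- \frac{452}{k{\left(-15,-8 \right)}} - \frac{389}{-375} = - \frac{452}{6 \left(-8\right)} - \frac{389}{-375} = - \frac{452}{-48} - - \frac{389}{375} = \left(-452\right) \left(- \frac{1}{48}\right) + \frac{389}{375} = \frac{113}{12} + \frac{389}{375} = \frac{5227}{500}$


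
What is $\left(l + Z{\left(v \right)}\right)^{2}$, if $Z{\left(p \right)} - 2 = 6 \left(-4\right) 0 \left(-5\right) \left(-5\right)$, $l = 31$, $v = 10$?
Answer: $1089$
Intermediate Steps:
$Z{\left(p \right)} = 2$ ($Z{\left(p \right)} = 2 + 6 \left(-4\right) 0 \left(-5\right) \left(-5\right) = 2 + \left(-24\right) 0 \left(-5\right) \left(-5\right) = 2 + 0 \left(-5\right) \left(-5\right) = 2 + 0 \left(-5\right) = 2 + 0 = 2$)
$\left(l + Z{\left(v \right)}\right)^{2} = \left(31 + 2\right)^{2} = 33^{2} = 1089$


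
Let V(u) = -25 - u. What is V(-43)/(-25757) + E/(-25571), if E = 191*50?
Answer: -246439628/658632247 ≈ -0.37417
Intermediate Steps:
E = 9550
V(-43)/(-25757) + E/(-25571) = (-25 - 1*(-43))/(-25757) + 9550/(-25571) = (-25 + 43)*(-1/25757) + 9550*(-1/25571) = 18*(-1/25757) - 9550/25571 = -18/25757 - 9550/25571 = -246439628/658632247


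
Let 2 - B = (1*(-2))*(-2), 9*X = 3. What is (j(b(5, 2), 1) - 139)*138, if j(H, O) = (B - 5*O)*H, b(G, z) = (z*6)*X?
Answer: -23046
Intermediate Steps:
X = ⅓ (X = (⅑)*3 = ⅓ ≈ 0.33333)
B = -2 (B = 2 - 1*(-2)*(-2) = 2 - (-2)*(-2) = 2 - 1*4 = 2 - 4 = -2)
b(G, z) = 2*z (b(G, z) = (z*6)*(⅓) = (6*z)*(⅓) = 2*z)
j(H, O) = H*(-2 - 5*O) (j(H, O) = (-2 - 5*O)*H = H*(-2 - 5*O))
(j(b(5, 2), 1) - 139)*138 = (-2*2*(2 + 5*1) - 139)*138 = (-1*4*(2 + 5) - 139)*138 = (-1*4*7 - 139)*138 = (-28 - 139)*138 = -167*138 = -23046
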